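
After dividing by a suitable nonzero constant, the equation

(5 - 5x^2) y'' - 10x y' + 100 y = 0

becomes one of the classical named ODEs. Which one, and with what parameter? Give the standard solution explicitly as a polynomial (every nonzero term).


All three coefficients share the factor 5; dividing through by 5 gives  (1 - x^2) y'' - 2x y' + 20 y = 0.
This matches the Legendre equation (1 - x^2) y'' - 2x y' + n(n+1) y = 0 (note the -2x y' term) with n(n+1) = 20, so n = 4; the polynomial solution is P_4(x).
With y = sum_k a_k x^k, matching x^k gives (k+2)(k+1) a_{k+2} = [k(k+1) - n(n+1)] a_k = (k - 4)(k + 5) a_k. The right side vanishes at k = 4, so the series with the parity of 4 terminates at degree 4.
Standard normalization (P_n(1) = 1): leading coefficient (2n)!/(2^n (n!)^2) = 40320/(16*576) = 35/8, so a_4 = 35/8. Work downward with a_k = (k+1)(k+2) a_{k+2} / ((k - 4)(k + 5)):
  a_2 = (3)(4)(35/8) / ((2 - 4)(2 + 5)) = (105/2)/(-14) = -15/4
  a_0 = (1)(2)(-15/4) / ((0 - 4)(0 + 5)) = (-15/2)/(-20) = 3/8
Hence P_4(x) = 35 x^4/8 - 15 x^2/4 + 3/8.

P_4(x); series = 35 x^4/8 - 15 x^2/4 + 3/8


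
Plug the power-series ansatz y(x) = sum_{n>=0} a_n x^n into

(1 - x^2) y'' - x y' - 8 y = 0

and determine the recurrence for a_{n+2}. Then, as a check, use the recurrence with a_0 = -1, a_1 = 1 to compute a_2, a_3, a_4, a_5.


Substitute y = sum_n a_n x^n.
(1 - 1 x^2) y'' contributes (n+2)(n+1) a_{n+2} - n(n-1) a_n at x^n.
-x y'(x) contributes -n a_n at x^n.
-8 y(x) contributes -8 a_n at x^n.
Matching x^n: (n+2)(n+1) a_{n+2} + (-n(n-1) - n - 8) a_n = 0.
Thus a_{n+2} = (n(n-1) + n + 8) / ((n+1)(n+2)) * a_n.

Check with a_0 = -1, a_1 = 1 (apply the recurrence for n = 0, 1, 2, 3): a_0 = -1, a_1 = 1, a_2 = -4, a_3 = 3/2, a_4 = -4, a_5 = 51/40.

a_(n+2) = (n(n-1) + n + 8) / ((n+1)(n+2)) * a_n; check: a_0 = -1, a_1 = 1, a_2 = -4, a_3 = 3/2, a_4 = -4, a_5 = 51/40


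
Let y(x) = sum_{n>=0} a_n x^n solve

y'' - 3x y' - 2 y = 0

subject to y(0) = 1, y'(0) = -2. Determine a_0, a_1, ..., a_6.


Ansatz: y(x) = sum_{n>=0} a_n x^n, so y'(x) = sum_{n>=1} n a_n x^(n-1) and y''(x) = sum_{n>=2} n(n-1) a_n x^(n-2).
Substitute into P(x) y'' + Q(x) y' + R(x) y = 0 with P(x) = 1, Q(x) = -3x, R(x) = -2, and match powers of x.
Initial conditions: a_0 = 1, a_1 = -2.
Setting the coefficient of each power of x to zero and solving order by order (substituting the coefficients already found):
  x^0: 2 a_2 - 2 a_0 = 0  ->  2 a_2 = 2 a_0 = 2  ->  a_2 = 1
  x^1: 6 a_3 - 5 a_1 = 0  ->  6 a_3 = 5 a_1 = -10  ->  a_3 = -5/3
  x^2: 12 a_4 - 8 a_2 = 0  ->  12 a_4 = 8 a_2 = 8  ->  a_4 = 2/3
  x^3: 20 a_5 - 11 a_3 = 0  ->  20 a_5 = 11 a_3 = -55/3  ->  a_5 = -11/12
  x^4: 30 a_6 - 14 a_4 = 0  ->  30 a_6 = 14 a_4 = 28/3  ->  a_6 = 14/45
Truncated series: y(x) = 1 - 2 x + x^2 - (5/3) x^3 + (2/3) x^4 - (11/12) x^5 + (14/45) x^6 + O(x^7).

a_0 = 1; a_1 = -2; a_2 = 1; a_3 = -5/3; a_4 = 2/3; a_5 = -11/12; a_6 = 14/45


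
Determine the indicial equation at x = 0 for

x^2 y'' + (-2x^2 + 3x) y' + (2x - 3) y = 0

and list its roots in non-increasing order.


Divide by x^2 to reach normal form y'' + P_1(x) y' + P_2(x) y = 0 with P_1(x) = -2 + 3/x and P_2(x) = 2/x - 3/x^2.
x = 0 is a singular point because the y'-coefficient -2 + 3/x has a pole at x = 0 and the y-coefficient 2/x - 3/x^2 has a pole at x = 0.
It is a regular singular point because x P_1(x) = p(x) = 3 - 2x and x^2 P_2(x) = q(x) = 2x - 3 are polynomials, hence analytic at x = 0.
p(0) = 3,  q(0) = -3.
Indicial equation: r(r-1) + p(0) r + q(0) = 0, i.e. r^2 + (p(0) - 1) r + q(0) = 0, i.e. r^2 + 2 r - 3 = 0.
Discriminant: (2)^2 - 4(-3) = 16, so r = (-2 ± 4)/2.
Solving: r_1 = 1, r_2 = -3.

indicial: r^2 + 2 r - 3 = 0; roots r_1 = 1, r_2 = -3


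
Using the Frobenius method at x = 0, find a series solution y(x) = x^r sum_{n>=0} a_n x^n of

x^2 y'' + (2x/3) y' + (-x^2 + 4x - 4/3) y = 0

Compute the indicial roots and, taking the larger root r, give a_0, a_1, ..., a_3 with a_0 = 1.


Write in Frobenius form y'' + (p(x)/x) y' + (q(x)/x^2) y = 0:
  p(x) = 2/3,  q(x) = -x^2 + 4x - 4/3.
Indicial equation: r(r-1) + (2/3) r + (-4/3) = 0 -> roots r_1 = 4/3, r_2 = -1.
Take r = r_1 = 4/3. Let y(x) = x^r sum_{n>=0} a_n x^n with a_0 = 1.
Substitute y = x^r sum a_n x^n and match x^{r+n}. The recurrence is
  D(n) a_n + 4 a_{n-1} - 1 a_{n-2} = 0,  where D(n) = (r+n)(r+n-1) + (2/3)(r+n) + (-4/3).
  a_n = [-4 a_{n-1} + 1 a_{n-2}] / D(n).
Since the indicial polynomial factors as (r - r_1)(r - r_2), D(n) = (r_1 + n - r_1)(r_1 + n - r_2) = n(n + 7/3).
Evaluating step by step (a_0 = 1):
  n = 1: D(1) = 1(1 + 7/3) = 10/3; numerator = -4(1) = -4; a_1 = (-4)/(10/3) = -6/5
  n = 2: D(2) = 2(2 + 7/3) = 26/3; numerator = -4(-6/5) + 1(1) = 29/5; a_2 = (29/5)/(26/3) = 87/130
  n = 3: D(3) = 3(3 + 7/3) = 16; numerator = -4(87/130) + 1(-6/5) = -252/65; a_3 = (-252/65)/(16) = -63/260

r = 4/3; a_0 = 1; a_1 = -6/5; a_2 = 87/130; a_3 = -63/260


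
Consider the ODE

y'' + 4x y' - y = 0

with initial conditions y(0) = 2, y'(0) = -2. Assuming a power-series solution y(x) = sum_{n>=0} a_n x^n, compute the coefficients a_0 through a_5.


Ansatz: y(x) = sum_{n>=0} a_n x^n, so y'(x) = sum_{n>=1} n a_n x^(n-1) and y''(x) = sum_{n>=2} n(n-1) a_n x^(n-2).
Substitute into P(x) y'' + Q(x) y' + R(x) y = 0 with P(x) = 1, Q(x) = 4x, R(x) = -1, and match powers of x.
Initial conditions: a_0 = 2, a_1 = -2.
Setting the coefficient of each power of x to zero and solving order by order (substituting the coefficients already found):
  x^0: 2 a_2 - a_0 = 0  ->  2 a_2 = a_0 = 2  ->  a_2 = 1
  x^1: 6 a_3 + 3 a_1 = 0  ->  6 a_3 = -3 a_1 = 6  ->  a_3 = 1
  x^2: 12 a_4 + 7 a_2 = 0  ->  12 a_4 = -7 a_2 = -7  ->  a_4 = -7/12
  x^3: 20 a_5 + 11 a_3 = 0  ->  20 a_5 = -11 a_3 = -11  ->  a_5 = -11/20
Truncated series: y(x) = 2 - 2 x + x^2 + x^3 - (7/12) x^4 - (11/20) x^5 + O(x^6).

a_0 = 2; a_1 = -2; a_2 = 1; a_3 = 1; a_4 = -7/12; a_5 = -11/20


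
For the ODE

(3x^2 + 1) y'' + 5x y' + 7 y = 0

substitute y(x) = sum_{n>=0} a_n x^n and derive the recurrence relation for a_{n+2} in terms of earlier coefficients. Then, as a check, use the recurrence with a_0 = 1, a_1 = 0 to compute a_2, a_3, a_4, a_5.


Substitute y = sum_n a_n x^n.
(1 + 3 x^2) y'' contributes (n+2)(n+1) a_{n+2} + 3 n(n-1) a_n at x^n.
5 x y'(x) contributes 5 n a_n at x^n.
7 y(x) contributes 7 a_n at x^n.
Matching x^n: (n+2)(n+1) a_{n+2} + (3 n(n-1) + 5 n + 7) a_n = 0.
Thus a_{n+2} = (-3 n(n-1) - 5 n - 7) / ((n+1)(n+2)) * a_n.

Check with a_0 = 1, a_1 = 0 (apply the recurrence for n = 0, 1, 2, 3): a_0 = 1, a_1 = 0, a_2 = -7/2, a_3 = 0, a_4 = 161/24, a_5 = 0.

a_(n+2) = (-3 n(n-1) - 5 n - 7) / ((n+1)(n+2)) * a_n; check: a_0 = 1, a_1 = 0, a_2 = -7/2, a_3 = 0, a_4 = 161/24, a_5 = 0


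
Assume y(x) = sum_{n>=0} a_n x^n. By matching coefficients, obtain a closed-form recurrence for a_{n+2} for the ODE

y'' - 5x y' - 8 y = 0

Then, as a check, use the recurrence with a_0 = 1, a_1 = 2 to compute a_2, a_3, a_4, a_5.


Substitute y = sum_n a_n x^n.
y''(x) has coefficient (n+2)(n+1) a_{n+2} at x^n;
-5 x y'(x) has coefficient -5 n a_n at x^n (shift);
-8 y(x) has coefficient -8 a_n at x^n.
Matching x^n: (n+2)(n+1) a_{n+2} + (-5n - 8) a_n = 0.
Thus a_{n+2} = (5n + 8) / ((n+1)(n+2)) * a_n.

Check with a_0 = 1, a_1 = 2 (apply the recurrence for n = 0, 1, 2, 3): a_0 = 1, a_1 = 2, a_2 = 4, a_3 = 13/3, a_4 = 6, a_5 = 299/60.

a_(n+2) = (5n + 8) / ((n+1)(n+2)) * a_n; check: a_0 = 1, a_1 = 2, a_2 = 4, a_3 = 13/3, a_4 = 6, a_5 = 299/60


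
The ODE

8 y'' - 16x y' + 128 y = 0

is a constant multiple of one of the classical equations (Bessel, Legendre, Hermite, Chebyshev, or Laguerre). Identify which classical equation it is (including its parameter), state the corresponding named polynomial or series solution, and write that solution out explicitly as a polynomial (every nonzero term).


All three coefficients share the factor 8; dividing through by 8 gives  y'' - 2x y' + 16 y = 0.
This matches the Hermite equation y'' - 2x y' + 2n y = 0 with 2n = 16, so n = 8; the polynomial solution is H_8(x).
With y = sum_k a_k x^k, matching x^k gives (k+2)(k+1) a_{k+2} = 2(k - n) a_k = 2(k - 8) a_k. The right side vanishes at k = 8, so the series with the parity of 8 terminates at degree 8.
Standard normalization: leading coefficient of H_n is 2^n, so a_8 = 2^8 = 256. Work downward with a_k = (k+1)(k+2) a_{k+2} / (2(k - n)):
  a_6 = (7)(8)(256) / (2(6 - 8)) = 14336/(-4) = -3584
  a_4 = (5)(6)(-3584) / (2(4 - 8)) = -107520/(-8) = 13440
  a_2 = (3)(4)(13440) / (2(2 - 8)) = 161280/(-12) = -13440
  a_0 = (1)(2)(-13440) / (2(0 - 8)) = -26880/(-16) = 1680
Hence H_8(x) = 256 x^8 - 3584 x^6 + 13440 x^4 - 13440 x^2 + 1680.

H_8(x); series = 256 x^8 - 3584 x^6 + 13440 x^4 - 13440 x^2 + 1680


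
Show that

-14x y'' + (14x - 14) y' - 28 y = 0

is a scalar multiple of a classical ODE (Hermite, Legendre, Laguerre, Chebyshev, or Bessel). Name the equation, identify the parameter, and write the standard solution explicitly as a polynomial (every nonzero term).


All three coefficients share the factor -14; dividing through by -14 gives  x y'' + (1 - x) y' + 2 y = 0.
This matches the Laguerre equation x y'' + (1 - x) y' + n y = 0 with n = 2; the polynomial solution is L_2(x).
With y = sum_k a_k x^k, matching x^k gives (k+1)k a_{k+1} + (k+1) a_{k+1} - k a_k + n a_k = 0, i.e. (k+1)^2 a_{k+1} = (k - n) a_k = (k - 2) a_k. The right side vanishes at k = 2, so the series terminates at degree 2.
Standard normalization L_n(0) = 1 gives a_0 = 1. Work upward with a_{k+1} = (k - 2) a_k / (k+1)^2:
  a_1 = (0 - 2)(1) / 1^2 = -2/1 = -2
  a_2 = (1 - 2)(-2) / 2^2 = 2/4 = 1/2
Hence L_2(x) = x^2/2 - 2 x + 1.

L_2(x); series = x^2/2 - 2 x + 1


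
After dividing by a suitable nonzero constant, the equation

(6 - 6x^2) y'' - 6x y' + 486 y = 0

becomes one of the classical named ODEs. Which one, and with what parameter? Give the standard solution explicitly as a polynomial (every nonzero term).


All three coefficients share the factor 6; dividing through by 6 gives  (1 - x^2) y'' - x y' + 81 y = 0.
This matches the Chebyshev equation (1 - x^2) y'' - x y' + n^2 y = 0 (note the -x y' term, not -2x y') with n^2 = 81, so n = 9; the polynomial solution is T_9(x).
With y = sum_k a_k x^k, matching x^k gives (k+2)(k+1) a_{k+2} = (k^2 - n^2) a_k = (k - 9)(k + 9) a_k. The right side vanishes at k = 9, so the series with the parity of 9 terminates at degree 9.
Standard normalization: leading coefficient of T_n is 2^(n-1), so a_9 = 2^8 = 256. Work downward with a_k = (k+1)(k+2) a_{k+2} / ((k - 9)(k + 9)):
  a_7 = (8)(9)(256) / ((7 - 9)(7 + 9)) = 18432/(-32) = -576
  a_5 = (6)(7)(-576) / ((5 - 9)(5 + 9)) = -24192/(-56) = 432
  a_3 = (4)(5)(432) / ((3 - 9)(3 + 9)) = 8640/(-72) = -120
  a_1 = (2)(3)(-120) / ((1 - 9)(1 + 9)) = -720/(-80) = 9
Hence T_9(x) = 256 x^9 - 576 x^7 + 432 x^5 - 120 x^3 + 9 x.

T_9(x); series = 256 x^9 - 576 x^7 + 432 x^5 - 120 x^3 + 9 x


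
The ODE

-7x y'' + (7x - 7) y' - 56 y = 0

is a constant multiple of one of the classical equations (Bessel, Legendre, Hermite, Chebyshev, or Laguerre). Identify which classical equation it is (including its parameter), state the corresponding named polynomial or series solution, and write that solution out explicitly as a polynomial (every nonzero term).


All three coefficients share the factor -7; dividing through by -7 gives  x y'' + (1 - x) y' + 8 y = 0.
This matches the Laguerre equation x y'' + (1 - x) y' + n y = 0 with n = 8; the polynomial solution is L_8(x).
With y = sum_k a_k x^k, matching x^k gives (k+1)k a_{k+1} + (k+1) a_{k+1} - k a_k + n a_k = 0, i.e. (k+1)^2 a_{k+1} = (k - n) a_k = (k - 8) a_k. The right side vanishes at k = 8, so the series terminates at degree 8.
Standard normalization L_n(0) = 1 gives a_0 = 1. Work upward with a_{k+1} = (k - 8) a_k / (k+1)^2:
  a_1 = (0 - 8)(1) / 1^2 = -8/1 = -8
  a_2 = (1 - 8)(-8) / 2^2 = 56/4 = 14
  a_3 = (2 - 8)(14) / 3^2 = -84/9 = -28/3
  a_4 = (3 - 8)(-28/3) / 4^2 = (140/3)/16 = 35/12
  a_5 = (4 - 8)(35/12) / 5^2 = (-35/3)/25 = -7/15
  a_6 = (5 - 8)(-7/15) / 6^2 = (7/5)/36 = 7/180
  a_7 = (6 - 8)(7/180) / 7^2 = (-7/90)/49 = -1/630
  a_8 = (7 - 8)(-1/630) / 8^2 = (1/630)/64 = 1/40320
Hence L_8(x) = x^8/40320 - x^7/630 + 7 x^6/180 - 7 x^5/15 + 35 x^4/12 - 28 x^3/3 + 14 x^2 - 8 x + 1.

L_8(x); series = x^8/40320 - x^7/630 + 7 x^6/180 - 7 x^5/15 + 35 x^4/12 - 28 x^3/3 + 14 x^2 - 8 x + 1


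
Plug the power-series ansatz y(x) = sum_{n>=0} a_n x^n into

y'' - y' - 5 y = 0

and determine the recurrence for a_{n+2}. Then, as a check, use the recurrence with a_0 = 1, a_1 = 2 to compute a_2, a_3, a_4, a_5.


Substitute y = sum_n a_n x^n.
y''(x) has coefficient (n+2)(n+1) a_{n+2} at x^n;
-y'(x) has coefficient -(n+1) a_{n+1} at x^n;
-5 y(x) has coefficient -5 a_n at x^n.
Matching x^n: (n+2)(n+1) a_{n+2} - (n+1) a_{n+1} - 5 a_n = 0.
Thus a_{n+2} = [(n+1) a_{n+1} + 5 a_n] / ((n+1)(n+2)).

Check with a_0 = 1, a_1 = 2 (apply the recurrence for n = 0, 1, 2, 3): a_0 = 1, a_1 = 2, a_2 = 7/2, a_3 = 17/6, a_4 = 13/6, a_5 = 137/120.

a_(n+2) = [(n+1) a_(n+1) + 5 a_n] / ((n+1)(n+2)); check: a_0 = 1, a_1 = 2, a_2 = 7/2, a_3 = 17/6, a_4 = 13/6, a_5 = 137/120


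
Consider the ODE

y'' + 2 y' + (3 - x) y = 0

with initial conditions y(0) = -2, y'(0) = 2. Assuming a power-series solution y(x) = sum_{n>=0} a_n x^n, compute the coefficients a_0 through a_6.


Ansatz: y(x) = sum_{n>=0} a_n x^n, so y'(x) = sum_{n>=1} n a_n x^(n-1) and y''(x) = sum_{n>=2} n(n-1) a_n x^(n-2).
Substitute into P(x) y'' + Q(x) y' + R(x) y = 0 with P(x) = 1, Q(x) = 2, R(x) = 3 - x, and match powers of x.
Initial conditions: a_0 = -2, a_1 = 2.
Setting the coefficient of each power of x to zero and solving order by order (substituting the coefficients already found):
  x^0: 2 a_2 + 2 a_1 + 3 a_0 = 0  ->  2 a_2 = -2 a_1 - 3 a_0 = 2  ->  a_2 = 1
  x^1: 6 a_3 + 4 a_2 + 3 a_1 - a_0 = 0  ->  6 a_3 = -4 a_2 - 3 a_1 + a_0 = -12  ->  a_3 = -2
  x^2: 12 a_4 + 6 a_3 + 3 a_2 - a_1 = 0  ->  12 a_4 = -6 a_3 - 3 a_2 + a_1 = 11  ->  a_4 = 11/12
  x^3: 20 a_5 + 8 a_4 + 3 a_3 - a_2 = 0  ->  20 a_5 = -8 a_4 - 3 a_3 + a_2 = -1/3  ->  a_5 = -1/60
  x^4: 30 a_6 + 10 a_5 + 3 a_4 - a_3 = 0  ->  30 a_6 = -10 a_5 - 3 a_4 + a_3 = -55/12  ->  a_6 = -11/72
Truncated series: y(x) = -2 + 2 x + x^2 - 2 x^3 + (11/12) x^4 - (1/60) x^5 - (11/72) x^6 + O(x^7).

a_0 = -2; a_1 = 2; a_2 = 1; a_3 = -2; a_4 = 11/12; a_5 = -1/60; a_6 = -11/72


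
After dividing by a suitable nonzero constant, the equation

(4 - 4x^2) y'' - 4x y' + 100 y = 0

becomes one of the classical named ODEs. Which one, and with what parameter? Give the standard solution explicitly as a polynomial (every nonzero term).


All three coefficients share the factor 4; dividing through by 4 gives  (1 - x^2) y'' - x y' + 25 y = 0.
This matches the Chebyshev equation (1 - x^2) y'' - x y' + n^2 y = 0 (note the -x y' term, not -2x y') with n^2 = 25, so n = 5; the polynomial solution is T_5(x).
With y = sum_k a_k x^k, matching x^k gives (k+2)(k+1) a_{k+2} = (k^2 - n^2) a_k = (k - 5)(k + 5) a_k. The right side vanishes at k = 5, so the series with the parity of 5 terminates at degree 5.
Standard normalization: leading coefficient of T_n is 2^(n-1), so a_5 = 2^4 = 16. Work downward with a_k = (k+1)(k+2) a_{k+2} / ((k - 5)(k + 5)):
  a_3 = (4)(5)(16) / ((3 - 5)(3 + 5)) = 320/(-16) = -20
  a_1 = (2)(3)(-20) / ((1 - 5)(1 + 5)) = -120/(-24) = 5
Hence T_5(x) = 16 x^5 - 20 x^3 + 5 x.

T_5(x); series = 16 x^5 - 20 x^3 + 5 x


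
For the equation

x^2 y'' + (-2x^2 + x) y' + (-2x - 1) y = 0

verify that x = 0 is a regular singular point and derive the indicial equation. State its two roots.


Divide by x^2 to reach normal form y'' + P_1(x) y' + P_2(x) y = 0 with P_1(x) = -2 + 1/x and P_2(x) = -2/x - 1/x^2.
x = 0 is a singular point because the y'-coefficient -2 + 1/x has a pole at x = 0 and the y-coefficient -2/x - 1/x^2 has a pole at x = 0.
It is a regular singular point because x P_1(x) = p(x) = 1 - 2x and x^2 P_2(x) = q(x) = -2x - 1 are polynomials, hence analytic at x = 0.
p(0) = 1,  q(0) = -1.
Indicial equation: r(r-1) + p(0) r + q(0) = 0, i.e. r^2 + (p(0) - 1) r + q(0) = 0, i.e. r^2 - 1 = 0.
Discriminant: (0)^2 - 4(-1) = 4, so r = (0 ± 2)/2.
Solving: r_1 = 1, r_2 = -1.

indicial: r^2 - 1 = 0; roots r_1 = 1, r_2 = -1


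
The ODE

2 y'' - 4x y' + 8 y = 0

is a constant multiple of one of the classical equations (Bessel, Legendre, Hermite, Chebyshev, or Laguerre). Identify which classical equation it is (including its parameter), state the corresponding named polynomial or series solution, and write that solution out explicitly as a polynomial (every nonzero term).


All three coefficients share the factor 2; dividing through by 2 gives  y'' - 2x y' + 4 y = 0.
This matches the Hermite equation y'' - 2x y' + 2n y = 0 with 2n = 4, so n = 2; the polynomial solution is H_2(x).
With y = sum_k a_k x^k, matching x^k gives (k+2)(k+1) a_{k+2} = 2(k - n) a_k = 2(k - 2) a_k. The right side vanishes at k = 2, so the series with the parity of 2 terminates at degree 2.
Standard normalization: leading coefficient of H_n is 2^n, so a_2 = 2^2 = 4. Work downward with a_k = (k+1)(k+2) a_{k+2} / (2(k - n)):
  a_0 = (1)(2)(4) / (2(0 - 2)) = 8/(-4) = -2
Hence H_2(x) = 4 x^2 - 2.

H_2(x); series = 4 x^2 - 2


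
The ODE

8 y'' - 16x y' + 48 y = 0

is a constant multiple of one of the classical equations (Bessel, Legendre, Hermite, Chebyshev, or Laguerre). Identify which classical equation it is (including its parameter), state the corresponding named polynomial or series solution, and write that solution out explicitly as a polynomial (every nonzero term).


All three coefficients share the factor 8; dividing through by 8 gives  y'' - 2x y' + 6 y = 0.
This matches the Hermite equation y'' - 2x y' + 2n y = 0 with 2n = 6, so n = 3; the polynomial solution is H_3(x).
With y = sum_k a_k x^k, matching x^k gives (k+2)(k+1) a_{k+2} = 2(k - n) a_k = 2(k - 3) a_k. The right side vanishes at k = 3, so the series with the parity of 3 terminates at degree 3.
Standard normalization: leading coefficient of H_n is 2^n, so a_3 = 2^3 = 8. Work downward with a_k = (k+1)(k+2) a_{k+2} / (2(k - n)):
  a_1 = (2)(3)(8) / (2(1 - 3)) = 48/(-4) = -12
Hence H_3(x) = 8 x^3 - 12 x.

H_3(x); series = 8 x^3 - 12 x


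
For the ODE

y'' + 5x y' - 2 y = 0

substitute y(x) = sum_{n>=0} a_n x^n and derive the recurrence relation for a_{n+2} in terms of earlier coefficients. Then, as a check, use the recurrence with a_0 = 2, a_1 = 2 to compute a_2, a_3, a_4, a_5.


Substitute y = sum_n a_n x^n.
y''(x) has coefficient (n+2)(n+1) a_{n+2} at x^n;
5 x y'(x) has coefficient 5 n a_n at x^n (shift);
-2 y(x) has coefficient -2 a_n at x^n.
Matching x^n: (n+2)(n+1) a_{n+2} + (5n - 2) a_n = 0.
Thus a_{n+2} = (-5n + 2) / ((n+1)(n+2)) * a_n.

Check with a_0 = 2, a_1 = 2 (apply the recurrence for n = 0, 1, 2, 3): a_0 = 2, a_1 = 2, a_2 = 2, a_3 = -1, a_4 = -4/3, a_5 = 13/20.

a_(n+2) = (-5n + 2) / ((n+1)(n+2)) * a_n; check: a_0 = 2, a_1 = 2, a_2 = 2, a_3 = -1, a_4 = -4/3, a_5 = 13/20


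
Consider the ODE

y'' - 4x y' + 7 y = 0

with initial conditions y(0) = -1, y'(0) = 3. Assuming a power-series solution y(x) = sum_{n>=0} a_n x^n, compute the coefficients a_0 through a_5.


Ansatz: y(x) = sum_{n>=0} a_n x^n, so y'(x) = sum_{n>=1} n a_n x^(n-1) and y''(x) = sum_{n>=2} n(n-1) a_n x^(n-2).
Substitute into P(x) y'' + Q(x) y' + R(x) y = 0 with P(x) = 1, Q(x) = -4x, R(x) = 7, and match powers of x.
Initial conditions: a_0 = -1, a_1 = 3.
Setting the coefficient of each power of x to zero and solving order by order (substituting the coefficients already found):
  x^0: 2 a_2 + 7 a_0 = 0  ->  2 a_2 = -7 a_0 = 7  ->  a_2 = 7/2
  x^1: 6 a_3 + 3 a_1 = 0  ->  6 a_3 = -3 a_1 = -9  ->  a_3 = -3/2
  x^2: 12 a_4 - a_2 = 0  ->  12 a_4 = a_2 = 7/2  ->  a_4 = 7/24
  x^3: 20 a_5 - 5 a_3 = 0  ->  20 a_5 = 5 a_3 = -15/2  ->  a_5 = -3/8
Truncated series: y(x) = -1 + 3 x + (7/2) x^2 - (3/2) x^3 + (7/24) x^4 - (3/8) x^5 + O(x^6).

a_0 = -1; a_1 = 3; a_2 = 7/2; a_3 = -3/2; a_4 = 7/24; a_5 = -3/8


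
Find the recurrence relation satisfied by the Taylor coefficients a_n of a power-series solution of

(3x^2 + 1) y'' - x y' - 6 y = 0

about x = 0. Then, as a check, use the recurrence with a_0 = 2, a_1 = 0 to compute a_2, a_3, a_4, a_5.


Substitute y = sum_n a_n x^n.
(1 + 3 x^2) y'' contributes (n+2)(n+1) a_{n+2} + 3 n(n-1) a_n at x^n.
-x y'(x) contributes -n a_n at x^n.
-6 y(x) contributes -6 a_n at x^n.
Matching x^n: (n+2)(n+1) a_{n+2} + (3 n(n-1) - n - 6) a_n = 0.
Thus a_{n+2} = (-3 n(n-1) + n + 6) / ((n+1)(n+2)) * a_n.

Check with a_0 = 2, a_1 = 0 (apply the recurrence for n = 0, 1, 2, 3): a_0 = 2, a_1 = 0, a_2 = 6, a_3 = 0, a_4 = 1, a_5 = 0.

a_(n+2) = (-3 n(n-1) + n + 6) / ((n+1)(n+2)) * a_n; check: a_0 = 2, a_1 = 0, a_2 = 6, a_3 = 0, a_4 = 1, a_5 = 0


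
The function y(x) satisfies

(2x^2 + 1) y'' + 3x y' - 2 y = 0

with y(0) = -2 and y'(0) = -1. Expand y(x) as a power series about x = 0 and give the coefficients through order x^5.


Ansatz: y(x) = sum_{n>=0} a_n x^n, so y'(x) = sum_{n>=1} n a_n x^(n-1) and y''(x) = sum_{n>=2} n(n-1) a_n x^(n-2).
Substitute into P(x) y'' + Q(x) y' + R(x) y = 0 with P(x) = 2x^2 + 1, Q(x) = 3x, R(x) = -2, and match powers of x.
Initial conditions: a_0 = -2, a_1 = -1.
Setting the coefficient of each power of x to zero and solving order by order (substituting the coefficients already found):
  x^0: 2 a_2 - 2 a_0 = 0  ->  2 a_2 = 2 a_0 = -4  ->  a_2 = -2
  x^1: 6 a_3 + a_1 = 0  ->  6 a_3 = -a_1 = 1  ->  a_3 = 1/6
  x^2: 12 a_4 + 8 a_2 = 0  ->  12 a_4 = -8 a_2 = 16  ->  a_4 = 4/3
  x^3: 20 a_5 + 19 a_3 = 0  ->  20 a_5 = -19 a_3 = -19/6  ->  a_5 = -19/120
Truncated series: y(x) = -2 - x - 2 x^2 + (1/6) x^3 + (4/3) x^4 - (19/120) x^5 + O(x^6).

a_0 = -2; a_1 = -1; a_2 = -2; a_3 = 1/6; a_4 = 4/3; a_5 = -19/120


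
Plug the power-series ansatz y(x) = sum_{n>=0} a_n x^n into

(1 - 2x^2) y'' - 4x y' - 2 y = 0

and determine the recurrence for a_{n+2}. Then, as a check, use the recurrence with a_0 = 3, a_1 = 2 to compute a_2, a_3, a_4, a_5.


Substitute y = sum_n a_n x^n.
(1 - 2 x^2) y'' contributes (n+2)(n+1) a_{n+2} - 2 n(n-1) a_n at x^n.
-4 x y'(x) contributes -4 n a_n at x^n.
-2 y(x) contributes -2 a_n at x^n.
Matching x^n: (n+2)(n+1) a_{n+2} + (-2 n(n-1) - 4 n - 2) a_n = 0.
Thus a_{n+2} = (2 n(n-1) + 4 n + 2) / ((n+1)(n+2)) * a_n.

Check with a_0 = 3, a_1 = 2 (apply the recurrence for n = 0, 1, 2, 3): a_0 = 3, a_1 = 2, a_2 = 3, a_3 = 2, a_4 = 7/2, a_5 = 13/5.

a_(n+2) = (2 n(n-1) + 4 n + 2) / ((n+1)(n+2)) * a_n; check: a_0 = 3, a_1 = 2, a_2 = 3, a_3 = 2, a_4 = 7/2, a_5 = 13/5


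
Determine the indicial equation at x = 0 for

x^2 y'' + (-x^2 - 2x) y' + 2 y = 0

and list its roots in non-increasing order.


Divide by x^2 to reach normal form y'' + P_1(x) y' + P_2(x) y = 0 with P_1(x) = -1 - 2/x and P_2(x) = 2/x^2.
x = 0 is a singular point because the y'-coefficient -1 - 2/x has a pole at x = 0 and the y-coefficient 2/x^2 has a pole at x = 0.
It is a regular singular point because x P_1(x) = p(x) = -x - 2 and x^2 P_2(x) = q(x) = 2 are polynomials, hence analytic at x = 0.
p(0) = -2,  q(0) = 2.
Indicial equation: r(r-1) + p(0) r + q(0) = 0, i.e. r^2 + (p(0) - 1) r + q(0) = 0, i.e. r^2 - 3 r + 2 = 0.
Discriminant: (-3)^2 - 4(2) = 1, so r = (3 ± 1)/2.
Solving: r_1 = 2, r_2 = 1.

indicial: r^2 - 3 r + 2 = 0; roots r_1 = 2, r_2 = 1


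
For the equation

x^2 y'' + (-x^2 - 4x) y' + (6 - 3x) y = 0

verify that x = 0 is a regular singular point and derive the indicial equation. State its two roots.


Divide by x^2 to reach normal form y'' + P_1(x) y' + P_2(x) y = 0 with P_1(x) = -1 - 4/x and P_2(x) = -3/x + 6/x^2.
x = 0 is a singular point because the y'-coefficient -1 - 4/x has a pole at x = 0 and the y-coefficient -3/x + 6/x^2 has a pole at x = 0.
It is a regular singular point because x P_1(x) = p(x) = -x - 4 and x^2 P_2(x) = q(x) = 6 - 3x are polynomials, hence analytic at x = 0.
p(0) = -4,  q(0) = 6.
Indicial equation: r(r-1) + p(0) r + q(0) = 0, i.e. r^2 + (p(0) - 1) r + q(0) = 0, i.e. r^2 - 5 r + 6 = 0.
Discriminant: (-5)^2 - 4(6) = 1, so r = (5 ± 1)/2.
Solving: r_1 = 3, r_2 = 2.

indicial: r^2 - 5 r + 6 = 0; roots r_1 = 3, r_2 = 2


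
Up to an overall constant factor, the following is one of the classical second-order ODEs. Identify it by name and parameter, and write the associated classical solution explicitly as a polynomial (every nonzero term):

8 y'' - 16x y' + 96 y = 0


All three coefficients share the factor 8; dividing through by 8 gives  y'' - 2x y' + 12 y = 0.
This matches the Hermite equation y'' - 2x y' + 2n y = 0 with 2n = 12, so n = 6; the polynomial solution is H_6(x).
With y = sum_k a_k x^k, matching x^k gives (k+2)(k+1) a_{k+2} = 2(k - n) a_k = 2(k - 6) a_k. The right side vanishes at k = 6, so the series with the parity of 6 terminates at degree 6.
Standard normalization: leading coefficient of H_n is 2^n, so a_6 = 2^6 = 64. Work downward with a_k = (k+1)(k+2) a_{k+2} / (2(k - n)):
  a_4 = (5)(6)(64) / (2(4 - 6)) = 1920/(-4) = -480
  a_2 = (3)(4)(-480) / (2(2 - 6)) = -5760/(-8) = 720
  a_0 = (1)(2)(720) / (2(0 - 6)) = 1440/(-12) = -120
Hence H_6(x) = 64 x^6 - 480 x^4 + 720 x^2 - 120.

H_6(x); series = 64 x^6 - 480 x^4 + 720 x^2 - 120


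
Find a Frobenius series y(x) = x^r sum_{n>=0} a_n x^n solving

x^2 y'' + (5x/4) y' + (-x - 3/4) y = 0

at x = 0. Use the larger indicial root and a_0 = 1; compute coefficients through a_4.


Write in Frobenius form y'' + (p(x)/x) y' + (q(x)/x^2) y = 0:
  p(x) = 5/4,  q(x) = -x - 3/4.
Indicial equation: r(r-1) + (5/4) r + (-3/4) = 0 -> roots r_1 = 3/4, r_2 = -1.
Take r = r_1 = 3/4. Let y(x) = x^r sum_{n>=0} a_n x^n with a_0 = 1.
Substitute y = x^r sum a_n x^n and match x^{r+n}. The recurrence is
  D(n) a_n - 1 a_{n-1} = 0,  where D(n) = (r+n)(r+n-1) + (5/4)(r+n) + (-3/4).
  a_n = 1 / D(n) * a_{n-1}.
Since the indicial polynomial factors as (r - r_1)(r - r_2), D(n) = (r_1 + n - r_1)(r_1 + n - r_2) = n(n + 7/4).
Evaluating step by step (a_0 = 1):
  n = 1: D(1) = 1(1 + 7/4) = 11/4; numerator = 1(1) = 1; a_1 = (1)/(11/4) = 4/11
  n = 2: D(2) = 2(2 + 7/4) = 15/2; numerator = 1(4/11) = 4/11; a_2 = (4/11)/(15/2) = 8/165
  n = 3: D(3) = 3(3 + 7/4) = 57/4; numerator = 1(8/165) = 8/165; a_3 = (8/165)/(57/4) = 32/9405
  n = 4: D(4) = 4(4 + 7/4) = 23; numerator = 1(32/9405) = 32/9405; a_4 = (32/9405)/(23) = 32/216315

r = 3/4; a_0 = 1; a_1 = 4/11; a_2 = 8/165; a_3 = 32/9405; a_4 = 32/216315


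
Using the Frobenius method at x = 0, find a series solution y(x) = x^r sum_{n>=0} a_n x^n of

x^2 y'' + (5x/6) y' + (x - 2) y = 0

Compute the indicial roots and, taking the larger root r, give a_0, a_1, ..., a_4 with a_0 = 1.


Write in Frobenius form y'' + (p(x)/x) y' + (q(x)/x^2) y = 0:
  p(x) = 5/6,  q(x) = x - 2.
Indicial equation: r(r-1) + (5/6) r + (-2) = 0 -> roots r_1 = 3/2, r_2 = -4/3.
Take r = r_1 = 3/2. Let y(x) = x^r sum_{n>=0} a_n x^n with a_0 = 1.
Substitute y = x^r sum a_n x^n and match x^{r+n}. The recurrence is
  D(n) a_n + 1 a_{n-1} = 0,  where D(n) = (r+n)(r+n-1) + (5/6)(r+n) + (-2).
  a_n = -1 / D(n) * a_{n-1}.
Since the indicial polynomial factors as (r - r_1)(r - r_2), D(n) = (r_1 + n - r_1)(r_1 + n - r_2) = n(n + 17/6).
Evaluating step by step (a_0 = 1):
  n = 1: D(1) = 1(1 + 17/6) = 23/6; numerator = -1(1) = -1; a_1 = (-1)/(23/6) = -6/23
  n = 2: D(2) = 2(2 + 17/6) = 29/3; numerator = -1(-6/23) = 6/23; a_2 = (6/23)/(29/3) = 18/667
  n = 3: D(3) = 3(3 + 17/6) = 35/2; numerator = -1(18/667) = -18/667; a_3 = (-18/667)/(35/2) = -36/23345
  n = 4: D(4) = 4(4 + 17/6) = 82/3; numerator = -1(-36/23345) = 36/23345; a_4 = (36/23345)/(82/3) = 54/957145

r = 3/2; a_0 = 1; a_1 = -6/23; a_2 = 18/667; a_3 = -36/23345; a_4 = 54/957145


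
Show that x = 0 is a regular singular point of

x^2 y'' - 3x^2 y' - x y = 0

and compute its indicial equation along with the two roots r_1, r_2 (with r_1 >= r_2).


Divide by x^2 to reach normal form y'' + P_1(x) y' + P_2(x) y = 0 with P_1(x) = -3 and P_2(x) = -1/x.
x = 0 is a singular point because the y-coefficient -1/x has a pole at x = 0.
It is a regular singular point because x P_1(x) = p(x) = -3x and x^2 P_2(x) = q(x) = -x are polynomials, hence analytic at x = 0.
p(0) = 0,  q(0) = 0.
Indicial equation: r(r-1) + p(0) r + q(0) = 0, i.e. r^2 + (p(0) - 1) r + q(0) = 0, i.e. r^2 - 1 r = 0.
Discriminant: (-1)^2 - 4(0) = 1, so r = (1 ± 1)/2.
Solving: r_1 = 1, r_2 = 0.

indicial: r^2 - 1 r = 0; roots r_1 = 1, r_2 = 0


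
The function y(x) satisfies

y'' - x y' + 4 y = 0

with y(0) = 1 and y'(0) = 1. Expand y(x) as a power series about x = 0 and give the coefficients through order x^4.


Ansatz: y(x) = sum_{n>=0} a_n x^n, so y'(x) = sum_{n>=1} n a_n x^(n-1) and y''(x) = sum_{n>=2} n(n-1) a_n x^(n-2).
Substitute into P(x) y'' + Q(x) y' + R(x) y = 0 with P(x) = 1, Q(x) = -x, R(x) = 4, and match powers of x.
Initial conditions: a_0 = 1, a_1 = 1.
Setting the coefficient of each power of x to zero and solving order by order (substituting the coefficients already found):
  x^0: 2 a_2 + 4 a_0 = 0  ->  2 a_2 = -4 a_0 = -4  ->  a_2 = -2
  x^1: 6 a_3 + 3 a_1 = 0  ->  6 a_3 = -3 a_1 = -3  ->  a_3 = -1/2
  x^2: 12 a_4 + 2 a_2 = 0  ->  12 a_4 = -2 a_2 = 4  ->  a_4 = 1/3
Truncated series: y(x) = 1 + x - 2 x^2 - (1/2) x^3 + (1/3) x^4 + O(x^5).

a_0 = 1; a_1 = 1; a_2 = -2; a_3 = -1/2; a_4 = 1/3


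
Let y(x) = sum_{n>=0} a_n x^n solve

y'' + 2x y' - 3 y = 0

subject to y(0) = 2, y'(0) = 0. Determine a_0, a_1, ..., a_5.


Ansatz: y(x) = sum_{n>=0} a_n x^n, so y'(x) = sum_{n>=1} n a_n x^(n-1) and y''(x) = sum_{n>=2} n(n-1) a_n x^(n-2).
Substitute into P(x) y'' + Q(x) y' + R(x) y = 0 with P(x) = 1, Q(x) = 2x, R(x) = -3, and match powers of x.
Initial conditions: a_0 = 2, a_1 = 0.
Setting the coefficient of each power of x to zero and solving order by order (substituting the coefficients already found):
  x^0: 2 a_2 - 3 a_0 = 0  ->  2 a_2 = 3 a_0 = 6  ->  a_2 = 3
  x^1: 6 a_3 - a_1 = 0  ->  6 a_3 = a_1 = 0  ->  a_3 = 0
  x^2: 12 a_4 + a_2 = 0  ->  12 a_4 = -a_2 = -3  ->  a_4 = -1/4
  x^3: 20 a_5 + 3 a_3 = 0  ->  20 a_5 = -3 a_3 = 0  ->  a_5 = 0
Truncated series: y(x) = 2 + 3 x^2 - (1/4) x^4 + O(x^6).

a_0 = 2; a_1 = 0; a_2 = 3; a_3 = 0; a_4 = -1/4; a_5 = 0


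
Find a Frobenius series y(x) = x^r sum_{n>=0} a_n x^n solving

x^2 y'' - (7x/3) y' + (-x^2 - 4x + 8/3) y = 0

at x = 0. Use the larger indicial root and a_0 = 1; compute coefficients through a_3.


Write in Frobenius form y'' + (p(x)/x) y' + (q(x)/x^2) y = 0:
  p(x) = -7/3,  q(x) = -x^2 - 4x + 8/3.
Indicial equation: r(r-1) + (-7/3) r + (8/3) = 0 -> roots r_1 = 2, r_2 = 4/3.
Take r = r_1 = 2. Let y(x) = x^r sum_{n>=0} a_n x^n with a_0 = 1.
Substitute y = x^r sum a_n x^n and match x^{r+n}. The recurrence is
  D(n) a_n - 4 a_{n-1} - 1 a_{n-2} = 0,  where D(n) = (r+n)(r+n-1) + (-7/3)(r+n) + (8/3).
  a_n = [4 a_{n-1} + 1 a_{n-2}] / D(n).
Since the indicial polynomial factors as (r - r_1)(r - r_2), D(n) = (r_1 + n - r_1)(r_1 + n - r_2) = n(n + 2/3).
Evaluating step by step (a_0 = 1):
  n = 1: D(1) = 1(1 + 2/3) = 5/3; numerator = 4(1) = 4; a_1 = (4)/(5/3) = 12/5
  n = 2: D(2) = 2(2 + 2/3) = 16/3; numerator = 4(12/5) + 1(1) = 53/5; a_2 = (53/5)/(16/3) = 159/80
  n = 3: D(3) = 3(3 + 2/3) = 11; numerator = 4(159/80) + 1(12/5) = 207/20; a_3 = (207/20)/(11) = 207/220

r = 2; a_0 = 1; a_1 = 12/5; a_2 = 159/80; a_3 = 207/220


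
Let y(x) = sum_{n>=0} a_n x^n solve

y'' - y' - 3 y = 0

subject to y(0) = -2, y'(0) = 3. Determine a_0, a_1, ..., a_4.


Ansatz: y(x) = sum_{n>=0} a_n x^n, so y'(x) = sum_{n>=1} n a_n x^(n-1) and y''(x) = sum_{n>=2} n(n-1) a_n x^(n-2).
Substitute into P(x) y'' + Q(x) y' + R(x) y = 0 with P(x) = 1, Q(x) = -1, R(x) = -3, and match powers of x.
Initial conditions: a_0 = -2, a_1 = 3.
Setting the coefficient of each power of x to zero and solving order by order (substituting the coefficients already found):
  x^0: 2 a_2 - a_1 - 3 a_0 = 0  ->  2 a_2 = a_1 + 3 a_0 = -3  ->  a_2 = -3/2
  x^1: 6 a_3 - 2 a_2 - 3 a_1 = 0  ->  6 a_3 = 2 a_2 + 3 a_1 = 6  ->  a_3 = 1
  x^2: 12 a_4 - 3 a_3 - 3 a_2 = 0  ->  12 a_4 = 3 a_3 + 3 a_2 = -3/2  ->  a_4 = -1/8
Truncated series: y(x) = -2 + 3 x - (3/2) x^2 + x^3 - (1/8) x^4 + O(x^5).

a_0 = -2; a_1 = 3; a_2 = -3/2; a_3 = 1; a_4 = -1/8


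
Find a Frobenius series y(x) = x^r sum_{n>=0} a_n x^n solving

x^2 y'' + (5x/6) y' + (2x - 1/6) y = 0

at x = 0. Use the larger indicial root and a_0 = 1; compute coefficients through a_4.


Write in Frobenius form y'' + (p(x)/x) y' + (q(x)/x^2) y = 0:
  p(x) = 5/6,  q(x) = 2x - 1/6.
Indicial equation: r(r-1) + (5/6) r + (-1/6) = 0 -> roots r_1 = 1/2, r_2 = -1/3.
Take r = r_1 = 1/2. Let y(x) = x^r sum_{n>=0} a_n x^n with a_0 = 1.
Substitute y = x^r sum a_n x^n and match x^{r+n}. The recurrence is
  D(n) a_n + 2 a_{n-1} = 0,  where D(n) = (r+n)(r+n-1) + (5/6)(r+n) + (-1/6).
  a_n = -2 / D(n) * a_{n-1}.
Since the indicial polynomial factors as (r - r_1)(r - r_2), D(n) = (r_1 + n - r_1)(r_1 + n - r_2) = n(n + 5/6).
Evaluating step by step (a_0 = 1):
  n = 1: D(1) = 1(1 + 5/6) = 11/6; numerator = -2(1) = -2; a_1 = (-2)/(11/6) = -12/11
  n = 2: D(2) = 2(2 + 5/6) = 17/3; numerator = -2(-12/11) = 24/11; a_2 = (24/11)/(17/3) = 72/187
  n = 3: D(3) = 3(3 + 5/6) = 23/2; numerator = -2(72/187) = -144/187; a_3 = (-144/187)/(23/2) = -288/4301
  n = 4: D(4) = 4(4 + 5/6) = 58/3; numerator = -2(-288/4301) = 576/4301; a_4 = (576/4301)/(58/3) = 864/124729

r = 1/2; a_0 = 1; a_1 = -12/11; a_2 = 72/187; a_3 = -288/4301; a_4 = 864/124729


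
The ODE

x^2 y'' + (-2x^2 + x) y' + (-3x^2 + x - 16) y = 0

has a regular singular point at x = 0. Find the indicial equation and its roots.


Divide by x^2 to reach normal form y'' + P_1(x) y' + P_2(x) y = 0 with P_1(x) = -2 + 1/x and P_2(x) = -3 + 1/x - 16/x^2.
x = 0 is a singular point because the y'-coefficient -2 + 1/x has a pole at x = 0 and the y-coefficient -3 + 1/x - 16/x^2 has a pole at x = 0.
It is a regular singular point because x P_1(x) = p(x) = 1 - 2x and x^2 P_2(x) = q(x) = -3x^2 + x - 16 are polynomials, hence analytic at x = 0.
p(0) = 1,  q(0) = -16.
Indicial equation: r(r-1) + p(0) r + q(0) = 0, i.e. r^2 + (p(0) - 1) r + q(0) = 0, i.e. r^2 - 16 = 0.
Discriminant: (0)^2 - 4(-16) = 64, so r = (0 ± 8)/2.
Solving: r_1 = 4, r_2 = -4.

indicial: r^2 - 16 = 0; roots r_1 = 4, r_2 = -4


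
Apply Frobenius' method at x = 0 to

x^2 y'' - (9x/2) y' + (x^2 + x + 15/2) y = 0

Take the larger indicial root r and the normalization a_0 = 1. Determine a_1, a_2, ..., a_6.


Write in Frobenius form y'' + (p(x)/x) y' + (q(x)/x^2) y = 0:
  p(x) = -9/2,  q(x) = x^2 + x + 15/2.
Indicial equation: r(r-1) + (-9/2) r + (15/2) = 0 -> roots r_1 = 3, r_2 = 5/2.
Take r = r_1 = 3. Let y(x) = x^r sum_{n>=0} a_n x^n with a_0 = 1.
Substitute y = x^r sum a_n x^n and match x^{r+n}. The recurrence is
  D(n) a_n + 1 a_{n-1} + 1 a_{n-2} = 0,  where D(n) = (r+n)(r+n-1) + (-9/2)(r+n) + (15/2).
  a_n = [-1 a_{n-1} - 1 a_{n-2}] / D(n).
Since the indicial polynomial factors as (r - r_1)(r - r_2), D(n) = (r_1 + n - r_1)(r_1 + n - r_2) = n(n + 1/2).
Evaluating step by step (a_0 = 1):
  n = 1: D(1) = 1(1 + 1/2) = 3/2; numerator = -1(1) = -1; a_1 = (-1)/(3/2) = -2/3
  n = 2: D(2) = 2(2 + 1/2) = 5; numerator = -1(-2/3) - 1(1) = -1/3; a_2 = (-1/3)/(5) = -1/15
  n = 3: D(3) = 3(3 + 1/2) = 21/2; numerator = -1(-1/15) - 1(-2/3) = 11/15; a_3 = (11/15)/(21/2) = 22/315
  n = 4: D(4) = 4(4 + 1/2) = 18; numerator = -1(22/315) - 1(-1/15) = -1/315; a_4 = (-1/315)/(18) = -1/5670
  n = 5: D(5) = 5(5 + 1/2) = 55/2; numerator = -1(-1/5670) - 1(22/315) = -79/1134; a_5 = (-79/1134)/(55/2) = -79/31185
  n = 6: D(6) = 6(6 + 1/2) = 39; numerator = -1(-79/31185) - 1(-1/5670) = 169/62370; a_6 = (169/62370)/(39) = 13/187110

r = 3; a_0 = 1; a_1 = -2/3; a_2 = -1/15; a_3 = 22/315; a_4 = -1/5670; a_5 = -79/31185; a_6 = 13/187110


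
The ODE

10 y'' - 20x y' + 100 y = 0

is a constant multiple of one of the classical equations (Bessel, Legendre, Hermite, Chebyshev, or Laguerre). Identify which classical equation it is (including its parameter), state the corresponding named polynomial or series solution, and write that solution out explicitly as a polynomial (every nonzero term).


All three coefficients share the factor 10; dividing through by 10 gives  y'' - 2x y' + 10 y = 0.
This matches the Hermite equation y'' - 2x y' + 2n y = 0 with 2n = 10, so n = 5; the polynomial solution is H_5(x).
With y = sum_k a_k x^k, matching x^k gives (k+2)(k+1) a_{k+2} = 2(k - n) a_k = 2(k - 5) a_k. The right side vanishes at k = 5, so the series with the parity of 5 terminates at degree 5.
Standard normalization: leading coefficient of H_n is 2^n, so a_5 = 2^5 = 32. Work downward with a_k = (k+1)(k+2) a_{k+2} / (2(k - n)):
  a_3 = (4)(5)(32) / (2(3 - 5)) = 640/(-4) = -160
  a_1 = (2)(3)(-160) / (2(1 - 5)) = -960/(-8) = 120
Hence H_5(x) = 32 x^5 - 160 x^3 + 120 x.

H_5(x); series = 32 x^5 - 160 x^3 + 120 x


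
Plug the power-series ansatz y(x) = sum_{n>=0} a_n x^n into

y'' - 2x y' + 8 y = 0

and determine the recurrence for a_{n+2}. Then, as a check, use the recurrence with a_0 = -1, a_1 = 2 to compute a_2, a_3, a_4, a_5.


Substitute y = sum_n a_n x^n.
y''(x) has coefficient (n+2)(n+1) a_{n+2} at x^n;
-2 x y'(x) has coefficient -2 n a_n at x^n (shift);
8 y(x) has coefficient 8 a_n at x^n.
Matching x^n: (n+2)(n+1) a_{n+2} + (-2n + 8) a_n = 0.
Thus a_{n+2} = (2n - 8) / ((n+1)(n+2)) * a_n.

Check with a_0 = -1, a_1 = 2 (apply the recurrence for n = 0, 1, 2, 3): a_0 = -1, a_1 = 2, a_2 = 4, a_3 = -2, a_4 = -4/3, a_5 = 1/5.

a_(n+2) = (2n - 8) / ((n+1)(n+2)) * a_n; check: a_0 = -1, a_1 = 2, a_2 = 4, a_3 = -2, a_4 = -4/3, a_5 = 1/5


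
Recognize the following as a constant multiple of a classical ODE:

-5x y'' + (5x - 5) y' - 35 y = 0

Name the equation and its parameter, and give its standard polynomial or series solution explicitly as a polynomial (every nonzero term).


All three coefficients share the factor -5; dividing through by -5 gives  x y'' + (1 - x) y' + 7 y = 0.
This matches the Laguerre equation x y'' + (1 - x) y' + n y = 0 with n = 7; the polynomial solution is L_7(x).
With y = sum_k a_k x^k, matching x^k gives (k+1)k a_{k+1} + (k+1) a_{k+1} - k a_k + n a_k = 0, i.e. (k+1)^2 a_{k+1} = (k - n) a_k = (k - 7) a_k. The right side vanishes at k = 7, so the series terminates at degree 7.
Standard normalization L_n(0) = 1 gives a_0 = 1. Work upward with a_{k+1} = (k - 7) a_k / (k+1)^2:
  a_1 = (0 - 7)(1) / 1^2 = -7/1 = -7
  a_2 = (1 - 7)(-7) / 2^2 = 42/4 = 21/2
  a_3 = (2 - 7)(21/2) / 3^2 = (-105/2)/9 = -35/6
  a_4 = (3 - 7)(-35/6) / 4^2 = (70/3)/16 = 35/24
  a_5 = (4 - 7)(35/24) / 5^2 = (-35/8)/25 = -7/40
  a_6 = (5 - 7)(-7/40) / 6^2 = (7/20)/36 = 7/720
  a_7 = (6 - 7)(7/720) / 7^2 = (-7/720)/49 = -1/5040
Hence L_7(x) = -x^7/5040 + 7 x^6/720 - 7 x^5/40 + 35 x^4/24 - 35 x^3/6 + 21 x^2/2 - 7 x + 1.

L_7(x); series = -x^7/5040 + 7 x^6/720 - 7 x^5/40 + 35 x^4/24 - 35 x^3/6 + 21 x^2/2 - 7 x + 1


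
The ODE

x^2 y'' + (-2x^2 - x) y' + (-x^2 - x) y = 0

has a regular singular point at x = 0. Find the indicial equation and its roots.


Divide by x^2 to reach normal form y'' + P_1(x) y' + P_2(x) y = 0 with P_1(x) = -2 - 1/x and P_2(x) = -1 - 1/x.
x = 0 is a singular point because the y'-coefficient -2 - 1/x has a pole at x = 0 and the y-coefficient -1 - 1/x has a pole at x = 0.
It is a regular singular point because x P_1(x) = p(x) = -2x - 1 and x^2 P_2(x) = q(x) = -x^2 - x are polynomials, hence analytic at x = 0.
p(0) = -1,  q(0) = 0.
Indicial equation: r(r-1) + p(0) r + q(0) = 0, i.e. r^2 + (p(0) - 1) r + q(0) = 0, i.e. r^2 - 2 r = 0.
Discriminant: (-2)^2 - 4(0) = 4, so r = (2 ± 2)/2.
Solving: r_1 = 2, r_2 = 0.

indicial: r^2 - 2 r = 0; roots r_1 = 2, r_2 = 0


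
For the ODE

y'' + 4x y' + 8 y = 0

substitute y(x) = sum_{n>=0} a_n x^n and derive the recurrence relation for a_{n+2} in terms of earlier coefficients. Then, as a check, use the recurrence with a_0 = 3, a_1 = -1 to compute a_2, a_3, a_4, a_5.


Substitute y = sum_n a_n x^n.
y''(x) has coefficient (n+2)(n+1) a_{n+2} at x^n;
4 x y'(x) has coefficient 4 n a_n at x^n (shift);
8 y(x) has coefficient 8 a_n at x^n.
Matching x^n: (n+2)(n+1) a_{n+2} + (4n + 8) a_n = 0.
Thus a_{n+2} = (-4n - 8) / ((n+1)(n+2)) * a_n.

Check with a_0 = 3, a_1 = -1 (apply the recurrence for n = 0, 1, 2, 3): a_0 = 3, a_1 = -1, a_2 = -12, a_3 = 2, a_4 = 16, a_5 = -2.

a_(n+2) = (-4n - 8) / ((n+1)(n+2)) * a_n; check: a_0 = 3, a_1 = -1, a_2 = -12, a_3 = 2, a_4 = 16, a_5 = -2


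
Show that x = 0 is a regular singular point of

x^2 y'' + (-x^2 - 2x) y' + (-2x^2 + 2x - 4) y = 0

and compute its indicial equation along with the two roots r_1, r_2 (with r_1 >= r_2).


Divide by x^2 to reach normal form y'' + P_1(x) y' + P_2(x) y = 0 with P_1(x) = -1 - 2/x and P_2(x) = -2 + 2/x - 4/x^2.
x = 0 is a singular point because the y'-coefficient -1 - 2/x has a pole at x = 0 and the y-coefficient -2 + 2/x - 4/x^2 has a pole at x = 0.
It is a regular singular point because x P_1(x) = p(x) = -x - 2 and x^2 P_2(x) = q(x) = -2x^2 + 2x - 4 are polynomials, hence analytic at x = 0.
p(0) = -2,  q(0) = -4.
Indicial equation: r(r-1) + p(0) r + q(0) = 0, i.e. r^2 + (p(0) - 1) r + q(0) = 0, i.e. r^2 - 3 r - 4 = 0.
Discriminant: (-3)^2 - 4(-4) = 25, so r = (3 ± 5)/2.
Solving: r_1 = 4, r_2 = -1.

indicial: r^2 - 3 r - 4 = 0; roots r_1 = 4, r_2 = -1
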